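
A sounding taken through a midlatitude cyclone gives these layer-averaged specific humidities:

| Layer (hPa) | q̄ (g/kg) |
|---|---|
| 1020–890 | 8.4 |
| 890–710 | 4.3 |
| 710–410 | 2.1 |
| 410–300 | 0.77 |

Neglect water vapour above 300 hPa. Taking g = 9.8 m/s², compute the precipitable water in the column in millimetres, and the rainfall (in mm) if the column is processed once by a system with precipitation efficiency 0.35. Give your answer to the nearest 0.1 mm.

PW ≈ 26.3 mm; rainfall ≈ 9.2 mm

Precipitable water is the column-integrated vapour mass per unit area: PW = (1/g) Σ q̄ Δp, with q in kg/kg and Δp in Pa (1 kg/m² of water = 1 mm).
Layer 1020–890 hPa: Δp = 130 hPa = 13000 Pa, q̄ = 0.0084 kg/kg → 0.0084 × 13000 / 9.8 = 11.14 mm
Layer 890–710 hPa: Δp = 180 hPa = 18000 Pa, q̄ = 0.0043 kg/kg → 0.0043 × 18000 / 9.8 = 7.90 mm
Layer 710–410 hPa: Δp = 300 hPa = 30000 Pa, q̄ = 0.0021 kg/kg → 0.0021 × 30000 / 9.8 = 6.43 mm
Layer 410–300 hPa: Δp = 110 hPa = 11000 Pa, q̄ = 0.00077 kg/kg → 0.00077 × 11000 / 9.8 = 0.86 mm
PW = 11.14 + 7.90 + 6.43 + 0.86 = 26.33 ≈ 26.3 mm.
Rainfall = ε × PW = 0.35 × 26.3 = 9.2 mm.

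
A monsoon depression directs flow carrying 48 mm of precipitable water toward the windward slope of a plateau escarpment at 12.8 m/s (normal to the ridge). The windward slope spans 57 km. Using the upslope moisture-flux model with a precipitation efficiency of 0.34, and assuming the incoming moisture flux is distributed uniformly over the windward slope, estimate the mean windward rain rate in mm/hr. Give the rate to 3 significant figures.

R ≈ 13.2 mm/hr

Incoming column moisture flux per unit ridge length: F = V × PW = 12.8 × 48 = 614.4 mm·m/s.
Spread over the 57 km slope with efficiency ε = 0.34: R = ε·F/W = 0.34 × 614.4 / 57000 m = 3.665e-03 mm/s.
R = 3.665e-03 × 3600 = 13.2 mm/hr.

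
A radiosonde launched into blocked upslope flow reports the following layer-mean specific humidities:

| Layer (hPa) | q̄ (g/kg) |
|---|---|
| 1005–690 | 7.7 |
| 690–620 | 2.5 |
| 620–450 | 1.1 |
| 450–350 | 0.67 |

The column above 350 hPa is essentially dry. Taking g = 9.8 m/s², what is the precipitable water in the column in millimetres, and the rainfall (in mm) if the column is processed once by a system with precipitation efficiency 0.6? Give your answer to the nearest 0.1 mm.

PW ≈ 29.1 mm; rainfall ≈ 17.5 mm

Precipitable water is the column-integrated vapour mass per unit area: PW = (1/g) Σ q̄ Δp, with q in kg/kg and Δp in Pa (1 kg/m² of water = 1 mm).
Layer 1005–690 hPa: Δp = 315 hPa = 31500 Pa, q̄ = 0.0077 kg/kg → 0.0077 × 31500 / 9.8 = 24.75 mm
Layer 690–620 hPa: Δp = 70 hPa = 7000 Pa, q̄ = 0.0025 kg/kg → 0.0025 × 7000 / 9.8 = 1.79 mm
Layer 620–450 hPa: Δp = 170 hPa = 17000 Pa, q̄ = 0.0011 kg/kg → 0.0011 × 17000 / 9.8 = 1.91 mm
Layer 450–350 hPa: Δp = 100 hPa = 10000 Pa, q̄ = 0.00067 kg/kg → 0.00067 × 10000 / 9.8 = 0.68 mm
PW = 24.75 + 1.79 + 1.91 + 0.68 = 29.13 ≈ 29.1 mm.
Rainfall = ε × PW = 0.6 × 29.1 = 17.5 mm.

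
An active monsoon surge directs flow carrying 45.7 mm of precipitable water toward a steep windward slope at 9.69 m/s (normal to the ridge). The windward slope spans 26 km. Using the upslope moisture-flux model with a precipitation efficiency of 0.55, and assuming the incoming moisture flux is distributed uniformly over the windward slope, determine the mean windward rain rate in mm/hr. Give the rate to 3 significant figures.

Incoming column moisture flux per unit ridge length: F = V × PW = 9.69 × 45.7 = 442.833 mm·m/s.
Spread over the 26 km slope with efficiency ε = 0.55: R = ε·F/W = 0.55 × 442.833 / 26000 m = 9.368e-03 mm/s.
R = 9.368e-03 × 3600 = 33.7 mm/hr.

R ≈ 33.7 mm/hr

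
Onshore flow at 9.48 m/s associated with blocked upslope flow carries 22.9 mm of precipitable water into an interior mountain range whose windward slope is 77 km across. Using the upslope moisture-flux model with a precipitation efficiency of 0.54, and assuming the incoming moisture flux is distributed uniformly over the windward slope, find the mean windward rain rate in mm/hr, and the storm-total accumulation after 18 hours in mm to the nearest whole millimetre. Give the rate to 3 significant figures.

R ≈ 5.48 mm/hr; total ≈ 99 mm

Incoming column moisture flux per unit ridge length: F = V × PW = 9.48 × 22.9 = 217.092 mm·m/s.
Spread over the 77 km slope with efficiency ε = 0.54: R = ε·F/W = 0.54 × 217.092 / 77000 m = 1.522e-03 mm/s.
R = 1.522e-03 × 3600 = 5.48 mm/hr.
Over 18 h: total = 5.48 × 18 = 98.64 ≈ 99 mm.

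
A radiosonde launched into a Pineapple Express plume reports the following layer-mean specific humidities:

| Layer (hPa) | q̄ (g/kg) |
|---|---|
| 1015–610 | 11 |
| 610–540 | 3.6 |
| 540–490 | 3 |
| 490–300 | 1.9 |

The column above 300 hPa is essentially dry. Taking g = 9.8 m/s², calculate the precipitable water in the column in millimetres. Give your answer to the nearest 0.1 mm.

Precipitable water is the column-integrated vapour mass per unit area: PW = (1/g) Σ q̄ Δp, with q in kg/kg and Δp in Pa (1 kg/m² of water = 1 mm).
Layer 1015–610 hPa: Δp = 405 hPa = 40500 Pa, q̄ = 0.011 kg/kg → 0.011 × 40500 / 9.8 = 45.46 mm
Layer 610–540 hPa: Δp = 70 hPa = 7000 Pa, q̄ = 0.0036 kg/kg → 0.0036 × 7000 / 9.8 = 2.57 mm
Layer 540–490 hPa: Δp = 50 hPa = 5000 Pa, q̄ = 0.003 kg/kg → 0.003 × 5000 / 9.8 = 1.53 mm
Layer 490–300 hPa: Δp = 190 hPa = 19000 Pa, q̄ = 0.0019 kg/kg → 0.0019 × 19000 / 9.8 = 3.68 mm
PW = 45.46 + 2.57 + 1.53 + 3.68 = 53.24 ≈ 53.2 mm.

PW ≈ 53.2 mm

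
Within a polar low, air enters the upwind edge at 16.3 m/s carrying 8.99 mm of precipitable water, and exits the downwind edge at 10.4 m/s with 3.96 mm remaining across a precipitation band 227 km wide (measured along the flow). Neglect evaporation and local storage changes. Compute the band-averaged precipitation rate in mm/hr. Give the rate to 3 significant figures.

R ≈ 1.67 mm/hr

Column moisture flux per unit crosswind length is F = V × PW.
Inflow: F_in = 16.3 × 8.99 = 146.537 mm·m/s
Outflow: F_out = 10.4 × 3.96 = 41.184 mm·m/s
Steady-state rate R = (F_in − F_out)/L = (146.537 − 41.184) / 227000 m = 4.641e-04 mm/s.
R = 4.641e-04 × 3600 = 1.67 mm/hr.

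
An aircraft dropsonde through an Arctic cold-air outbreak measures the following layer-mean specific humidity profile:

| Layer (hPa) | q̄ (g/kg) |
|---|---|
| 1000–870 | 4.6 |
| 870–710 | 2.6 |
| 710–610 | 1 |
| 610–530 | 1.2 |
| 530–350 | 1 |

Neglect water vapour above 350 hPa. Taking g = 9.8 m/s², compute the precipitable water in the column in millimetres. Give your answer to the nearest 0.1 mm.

Precipitable water is the column-integrated vapour mass per unit area: PW = (1/g) Σ q̄ Δp, with q in kg/kg and Δp in Pa (1 kg/m² of water = 1 mm).
Layer 1000–870 hPa: Δp = 130 hPa = 13000 Pa, q̄ = 0.0046 kg/kg → 0.0046 × 13000 / 9.8 = 6.10 mm
Layer 870–710 hPa: Δp = 160 hPa = 16000 Pa, q̄ = 0.0026 kg/kg → 0.0026 × 16000 / 9.8 = 4.24 mm
Layer 710–610 hPa: Δp = 100 hPa = 10000 Pa, q̄ = 0.001 kg/kg → 0.001 × 10000 / 9.8 = 1.02 mm
Layer 610–530 hPa: Δp = 80 hPa = 8000 Pa, q̄ = 0.0012 kg/kg → 0.0012 × 8000 / 9.8 = 0.98 mm
Layer 530–350 hPa: Δp = 180 hPa = 18000 Pa, q̄ = 0.001 kg/kg → 0.001 × 18000 / 9.8 = 1.84 mm
PW = 6.10 + 4.24 + 1.02 + 0.98 + 1.84 = 14.18 ≈ 14.2 mm.

PW ≈ 14.2 mm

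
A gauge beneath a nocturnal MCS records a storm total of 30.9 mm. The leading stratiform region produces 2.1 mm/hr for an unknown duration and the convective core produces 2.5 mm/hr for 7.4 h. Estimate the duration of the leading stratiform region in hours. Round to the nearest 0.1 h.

Known phases: 2.5 × 7.4 = 18.5 mm.
Remaining depth = 30.9 − 18.5 = 12.4 mm.
Duration = 12.4 / 2.1 = 5.9 h.

duration ≈ 5.9 h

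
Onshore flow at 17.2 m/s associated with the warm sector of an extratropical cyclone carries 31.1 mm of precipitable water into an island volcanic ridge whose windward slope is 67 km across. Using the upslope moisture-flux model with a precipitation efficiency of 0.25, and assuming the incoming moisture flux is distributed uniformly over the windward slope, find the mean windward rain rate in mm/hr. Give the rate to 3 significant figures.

R ≈ 7.19 mm/hr

Incoming column moisture flux per unit ridge length: F = V × PW = 17.2 × 31.1 = 534.92 mm·m/s.
Spread over the 67 km slope with efficiency ε = 0.25: R = ε·F/W = 0.25 × 534.92 / 67000 m = 1.996e-03 mm/s.
R = 1.996e-03 × 3600 = 7.19 mm/hr.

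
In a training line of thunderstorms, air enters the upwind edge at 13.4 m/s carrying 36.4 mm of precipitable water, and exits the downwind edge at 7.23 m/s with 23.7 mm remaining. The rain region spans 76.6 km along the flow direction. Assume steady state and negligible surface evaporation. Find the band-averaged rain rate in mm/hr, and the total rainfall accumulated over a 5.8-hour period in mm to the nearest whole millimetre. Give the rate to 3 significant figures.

R ≈ 14.9 mm/hr; total ≈ 86 mm

Column moisture flux per unit crosswind length is F = V × PW.
Inflow: F_in = 13.4 × 36.4 = 487.76 mm·m/s
Outflow: F_out = 7.23 × 23.7 = 171.351 mm·m/s
Steady-state rate R = (F_in − F_out)/L = (487.76 − 171.351) / 76600 m = 4.131e-03 mm/s.
R = 4.131e-03 × 3600 = 14.9 mm/hr.
Over 5.8 h: total = 14.9 × 5.8 = 86.42 ≈ 86 mm.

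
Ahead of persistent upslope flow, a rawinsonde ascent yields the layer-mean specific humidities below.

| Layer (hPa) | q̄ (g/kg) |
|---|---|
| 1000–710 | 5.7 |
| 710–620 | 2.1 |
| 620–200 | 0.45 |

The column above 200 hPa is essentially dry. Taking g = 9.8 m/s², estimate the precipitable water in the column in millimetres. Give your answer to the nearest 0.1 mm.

Precipitable water is the column-integrated vapour mass per unit area: PW = (1/g) Σ q̄ Δp, with q in kg/kg and Δp in Pa (1 kg/m² of water = 1 mm).
Layer 1000–710 hPa: Δp = 290 hPa = 29000 Pa, q̄ = 0.0057 kg/kg → 0.0057 × 29000 / 9.8 = 16.87 mm
Layer 710–620 hPa: Δp = 90 hPa = 9000 Pa, q̄ = 0.0021 kg/kg → 0.0021 × 9000 / 9.8 = 1.93 mm
Layer 620–200 hPa: Δp = 420 hPa = 42000 Pa, q̄ = 0.00045 kg/kg → 0.00045 × 42000 / 9.8 = 1.93 mm
PW = 16.87 + 1.93 + 1.93 = 20.73 ≈ 20.7 mm.

PW ≈ 20.7 mm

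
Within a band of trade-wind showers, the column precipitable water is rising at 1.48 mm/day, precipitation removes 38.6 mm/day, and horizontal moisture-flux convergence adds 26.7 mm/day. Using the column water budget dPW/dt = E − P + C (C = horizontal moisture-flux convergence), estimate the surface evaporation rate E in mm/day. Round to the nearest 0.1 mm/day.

dPW/dt = +1.48 mm/day.
E = dPW/dt + P − C = (+1.48) + 38.6 − (26.7) = 13.4 mm/day.

E ≈ 13.4 mm/day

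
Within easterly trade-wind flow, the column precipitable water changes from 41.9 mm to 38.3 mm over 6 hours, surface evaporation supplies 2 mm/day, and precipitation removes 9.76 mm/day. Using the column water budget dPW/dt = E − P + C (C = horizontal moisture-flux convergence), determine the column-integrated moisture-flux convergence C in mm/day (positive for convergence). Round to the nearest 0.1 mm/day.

C ≈ -6.6 mm/day

dPW/dt = (38.3 − 41.9) mm / (6/24 day) = -14.400 mm/day.
C = dPW/dt − E + P = (-14.400) − 2 + 9.76 = -6.6 mm/day.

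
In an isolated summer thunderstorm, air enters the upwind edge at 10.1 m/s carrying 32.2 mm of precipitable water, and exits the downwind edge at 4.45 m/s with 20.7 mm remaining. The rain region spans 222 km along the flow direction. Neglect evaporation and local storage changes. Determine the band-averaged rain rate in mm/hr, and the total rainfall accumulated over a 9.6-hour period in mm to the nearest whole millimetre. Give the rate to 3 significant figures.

Column moisture flux per unit crosswind length is F = V × PW.
Inflow: F_in = 10.1 × 32.2 = 325.22 mm·m/s
Outflow: F_out = 4.45 × 20.7 = 92.115 mm·m/s
Steady-state rate R = (F_in − F_out)/L = (325.22 − 92.115) / 222000 m = 1.050e-03 mm/s.
R = 1.050e-03 × 3600 = 3.78 mm/hr.
Over 9.6 h: total = 3.78 × 9.6 = 36.288 ≈ 36 mm.

R ≈ 3.78 mm/hr; total ≈ 36 mm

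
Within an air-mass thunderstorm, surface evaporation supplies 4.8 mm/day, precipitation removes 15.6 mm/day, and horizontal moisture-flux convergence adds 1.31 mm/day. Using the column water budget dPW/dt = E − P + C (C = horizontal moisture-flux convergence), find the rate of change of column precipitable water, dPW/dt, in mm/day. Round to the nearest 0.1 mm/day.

dPW/dt ≈ -9.5 mm/day

dPW/dt = E − P + C = 4.8 − 15.6 + (1.31) = -9.5 mm/day.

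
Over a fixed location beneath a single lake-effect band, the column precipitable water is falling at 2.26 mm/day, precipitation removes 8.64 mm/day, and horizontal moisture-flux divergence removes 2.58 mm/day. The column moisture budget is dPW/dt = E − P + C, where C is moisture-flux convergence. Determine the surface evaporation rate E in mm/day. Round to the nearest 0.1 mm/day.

dPW/dt = -2.26 mm/day.
E = dPW/dt + P − C = (-2.26) + 8.64 − (-2.58) = 9.0 mm/day.

E ≈ 9.0 mm/day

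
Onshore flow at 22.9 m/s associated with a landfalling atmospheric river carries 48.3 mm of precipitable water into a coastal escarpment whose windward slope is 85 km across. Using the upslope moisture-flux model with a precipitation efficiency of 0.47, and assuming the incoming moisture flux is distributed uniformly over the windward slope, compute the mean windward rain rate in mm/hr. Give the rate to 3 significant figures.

R ≈ 22.0 mm/hr

Incoming column moisture flux per unit ridge length: F = V × PW = 22.9 × 48.3 = 1106.07 mm·m/s.
Spread over the 85 km slope with efficiency ε = 0.47: R = ε·F/W = 0.47 × 1106.07 / 85000 m = 6.116e-03 mm/s.
R = 6.116e-03 × 3600 = 22.0 mm/hr.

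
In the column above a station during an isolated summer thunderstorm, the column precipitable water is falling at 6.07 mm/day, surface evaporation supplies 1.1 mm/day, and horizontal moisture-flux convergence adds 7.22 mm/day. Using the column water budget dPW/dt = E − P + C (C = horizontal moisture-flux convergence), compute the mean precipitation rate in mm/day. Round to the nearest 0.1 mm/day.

P ≈ 14.4 mm/day

dPW/dt = -6.07 mm/day.
P = E + C − dPW/dt = 1.1 + (7.22) − (-6.07) = 14.4 mm/day.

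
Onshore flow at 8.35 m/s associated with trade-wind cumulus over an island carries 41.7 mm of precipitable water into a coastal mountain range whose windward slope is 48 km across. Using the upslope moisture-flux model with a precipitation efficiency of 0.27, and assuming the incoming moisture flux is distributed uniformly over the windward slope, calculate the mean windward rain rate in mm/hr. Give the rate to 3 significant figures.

Incoming column moisture flux per unit ridge length: F = V × PW = 8.35 × 41.7 = 348.195 mm·m/s.
Spread over the 48 km slope with efficiency ε = 0.27: R = ε·F/W = 0.27 × 348.195 / 48000 m = 1.959e-03 mm/s.
R = 1.959e-03 × 3600 = 7.05 mm/hr.

R ≈ 7.05 mm/hr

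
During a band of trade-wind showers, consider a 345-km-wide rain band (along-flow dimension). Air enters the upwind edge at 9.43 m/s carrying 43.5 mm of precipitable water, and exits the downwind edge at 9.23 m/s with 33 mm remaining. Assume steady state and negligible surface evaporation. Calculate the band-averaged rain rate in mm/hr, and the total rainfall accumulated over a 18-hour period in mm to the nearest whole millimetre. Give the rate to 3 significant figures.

R ≈ 1.10 mm/hr; total ≈ 20 mm

Column moisture flux per unit crosswind length is F = V × PW.
Inflow: F_in = 9.43 × 43.5 = 410.205 mm·m/s
Outflow: F_out = 9.23 × 33 = 304.59 mm·m/s
Steady-state rate R = (F_in − F_out)/L = (410.205 − 304.59) / 345000 m = 3.061e-04 mm/s.
R = 3.061e-04 × 3600 = 1.10 mm/hr.
Over 18 h: total = 1.10 × 18 = 19.8 ≈ 20 mm.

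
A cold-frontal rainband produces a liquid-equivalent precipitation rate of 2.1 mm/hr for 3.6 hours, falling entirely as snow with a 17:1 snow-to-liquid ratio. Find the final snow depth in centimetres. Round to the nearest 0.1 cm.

snow depth ≈ 12.9 cm

Liquid-equivalent depth = 2.1 × 3.6 = 7.56 mm.
Snow depth = 7.56 mm × 17 = 128.52 mm = 12.9 cm.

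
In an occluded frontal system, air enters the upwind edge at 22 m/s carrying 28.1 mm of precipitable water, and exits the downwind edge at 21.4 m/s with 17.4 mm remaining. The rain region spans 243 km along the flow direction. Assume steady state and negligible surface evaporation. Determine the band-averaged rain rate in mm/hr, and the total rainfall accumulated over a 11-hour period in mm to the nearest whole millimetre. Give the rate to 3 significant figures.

R ≈ 3.64 mm/hr; total ≈ 40 mm

Column moisture flux per unit crosswind length is F = V × PW.
Inflow: F_in = 22 × 28.1 = 618.2 mm·m/s
Outflow: F_out = 21.4 × 17.4 = 372.36 mm·m/s
Steady-state rate R = (F_in − F_out)/L = (618.2 − 372.36) / 243000 m = 1.012e-03 mm/s.
R = 1.012e-03 × 3600 = 3.64 mm/hr.
Over 11 h: total = 3.64 × 11 = 40.04 ≈ 40 mm.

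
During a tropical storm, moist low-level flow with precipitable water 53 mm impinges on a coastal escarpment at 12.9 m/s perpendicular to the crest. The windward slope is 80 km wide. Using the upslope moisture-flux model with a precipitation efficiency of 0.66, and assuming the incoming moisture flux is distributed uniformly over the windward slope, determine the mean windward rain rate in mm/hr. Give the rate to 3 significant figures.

Incoming column moisture flux per unit ridge length: F = V × PW = 12.9 × 53 = 683.7 mm·m/s.
Spread over the 80 km slope with efficiency ε = 0.66: R = ε·F/W = 0.66 × 683.7 / 80000 m = 5.641e-03 mm/s.
R = 5.641e-03 × 3600 = 20.3 mm/hr.

R ≈ 20.3 mm/hr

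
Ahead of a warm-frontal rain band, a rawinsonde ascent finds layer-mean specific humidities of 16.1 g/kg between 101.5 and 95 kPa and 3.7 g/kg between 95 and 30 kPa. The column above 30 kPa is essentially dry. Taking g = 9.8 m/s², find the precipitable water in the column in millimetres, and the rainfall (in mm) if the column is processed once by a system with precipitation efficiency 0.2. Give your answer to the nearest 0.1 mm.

PW ≈ 35.2 mm; rainfall ≈ 7.0 mm

Precipitable water is the column-integrated vapour mass per unit area: PW = (1/g) Σ q̄ Δp, with q in kg/kg and Δp in Pa (1 kg/m² of water = 1 mm).
Layer 101.5–95 kPa: Δp = 65 hPa = 6500 Pa, q̄ = 0.0161 kg/kg → 0.0161 × 6500 / 9.8 = 10.68 mm
Layer 95–30 kPa: Δp = 650 hPa = 65000 Pa, q̄ = 0.0037 kg/kg → 0.0037 × 65000 / 9.8 = 24.54 mm
PW = 10.68 + 24.54 = 35.22 ≈ 35.2 mm.
Rainfall = ε × PW = 0.2 × 35.2 = 7.0 mm.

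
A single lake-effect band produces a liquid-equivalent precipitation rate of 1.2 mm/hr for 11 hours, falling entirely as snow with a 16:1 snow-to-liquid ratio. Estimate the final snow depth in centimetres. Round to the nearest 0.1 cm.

Liquid-equivalent depth = 1.2 × 11 = 13.2 mm.
Snow depth = 13.2 mm × 16 = 211.2 mm = 21.1 cm.

snow depth ≈ 21.1 cm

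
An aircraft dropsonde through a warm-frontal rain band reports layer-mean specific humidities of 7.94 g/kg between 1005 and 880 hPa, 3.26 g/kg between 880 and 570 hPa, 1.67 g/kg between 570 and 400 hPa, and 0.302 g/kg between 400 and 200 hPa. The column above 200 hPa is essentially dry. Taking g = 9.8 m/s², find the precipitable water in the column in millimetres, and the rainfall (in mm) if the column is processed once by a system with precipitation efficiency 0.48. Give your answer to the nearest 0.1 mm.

Precipitable water is the column-integrated vapour mass per unit area: PW = (1/g) Σ q̄ Δp, with q in kg/kg and Δp in Pa (1 kg/m² of water = 1 mm).
Layer 1005–880 hPa: Δp = 125 hPa = 12500 Pa, q̄ = 0.00794 kg/kg → 0.00794 × 12500 / 9.8 = 10.13 mm
Layer 880–570 hPa: Δp = 310 hPa = 31000 Pa, q̄ = 0.00326 kg/kg → 0.00326 × 31000 / 9.8 = 10.31 mm
Layer 570–400 hPa: Δp = 170 hPa = 17000 Pa, q̄ = 0.00167 kg/kg → 0.00167 × 17000 / 9.8 = 2.90 mm
Layer 400–200 hPa: Δp = 200 hPa = 20000 Pa, q̄ = 0.000302 kg/kg → 0.000302 × 20000 / 9.8 = 0.62 mm
PW = 10.13 + 10.31 + 2.90 + 0.62 = 23.96 ≈ 24.0 mm.
Rainfall = ε × PW = 0.48 × 24.0 = 11.5 mm.

PW ≈ 24.0 mm; rainfall ≈ 11.5 mm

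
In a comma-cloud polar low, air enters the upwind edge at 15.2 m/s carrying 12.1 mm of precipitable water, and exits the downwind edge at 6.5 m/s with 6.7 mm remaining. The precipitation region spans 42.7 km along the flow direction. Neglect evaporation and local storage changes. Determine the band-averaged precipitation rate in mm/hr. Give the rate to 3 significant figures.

R ≈ 11.8 mm/hr

Column moisture flux per unit crosswind length is F = V × PW.
Inflow: F_in = 15.2 × 12.1 = 183.92 mm·m/s
Outflow: F_out = 6.5 × 6.7 = 43.55 mm·m/s
Steady-state rate R = (F_in − F_out)/L = (183.92 − 43.55) / 42700 m = 3.287e-03 mm/s.
R = 3.287e-03 × 3600 = 11.8 mm/hr.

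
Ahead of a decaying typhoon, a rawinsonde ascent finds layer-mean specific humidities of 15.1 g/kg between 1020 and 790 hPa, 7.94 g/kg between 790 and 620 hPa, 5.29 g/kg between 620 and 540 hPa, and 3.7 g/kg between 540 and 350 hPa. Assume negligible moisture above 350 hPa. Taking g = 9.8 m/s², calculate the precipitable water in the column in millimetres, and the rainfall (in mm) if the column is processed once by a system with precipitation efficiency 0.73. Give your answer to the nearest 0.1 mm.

PW ≈ 60.7 mm; rainfall ≈ 44.3 mm

Precipitable water is the column-integrated vapour mass per unit area: PW = (1/g) Σ q̄ Δp, with q in kg/kg and Δp in Pa (1 kg/m² of water = 1 mm).
Layer 1020–790 hPa: Δp = 230 hPa = 23000 Pa, q̄ = 0.0151 kg/kg → 0.0151 × 23000 / 9.8 = 35.44 mm
Layer 790–620 hPa: Δp = 170 hPa = 17000 Pa, q̄ = 0.00794 kg/kg → 0.00794 × 17000 / 9.8 = 13.77 mm
Layer 620–540 hPa: Δp = 80 hPa = 8000 Pa, q̄ = 0.00529 kg/kg → 0.00529 × 8000 / 9.8 = 4.32 mm
Layer 540–350 hPa: Δp = 190 hPa = 19000 Pa, q̄ = 0.0037 kg/kg → 0.0037 × 19000 / 9.8 = 7.17 mm
PW = 35.44 + 13.77 + 4.32 + 7.17 = 60.70 ≈ 60.7 mm.
Rainfall = ε × PW = 0.73 × 60.7 = 44.3 mm.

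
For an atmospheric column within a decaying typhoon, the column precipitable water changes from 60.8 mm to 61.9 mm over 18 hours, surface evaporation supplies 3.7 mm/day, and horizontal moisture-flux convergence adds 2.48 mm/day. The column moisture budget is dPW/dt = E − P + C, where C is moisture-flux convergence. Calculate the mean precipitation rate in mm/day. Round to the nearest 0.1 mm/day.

dPW/dt = (61.9 − 60.8) mm / (18/24 day) = +1.467 mm/day.
P = E + C − dPW/dt = 3.7 + (2.48) − (+1.467) = 4.7 mm/day.

P ≈ 4.7 mm/day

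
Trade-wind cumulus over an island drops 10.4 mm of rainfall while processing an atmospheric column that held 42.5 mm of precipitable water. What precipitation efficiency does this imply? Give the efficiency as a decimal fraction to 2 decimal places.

ε = rainfall / PW = 10.4 / 42.5 = 0.24.

ε ≈ 0.24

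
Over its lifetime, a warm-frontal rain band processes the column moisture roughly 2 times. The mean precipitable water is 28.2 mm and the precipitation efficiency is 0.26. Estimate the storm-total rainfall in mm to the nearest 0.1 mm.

Each cycle deposits ε × PW = 0.26 × 28.2 = 7.332 mm.
Over 2 cycles: 2 × 7.332 = 14.7 mm.

rainfall ≈ 14.7 mm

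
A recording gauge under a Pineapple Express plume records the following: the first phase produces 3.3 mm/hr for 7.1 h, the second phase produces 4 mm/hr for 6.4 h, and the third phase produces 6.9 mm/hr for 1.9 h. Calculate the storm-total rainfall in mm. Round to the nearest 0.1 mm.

total ≈ 62.1 mm

Total = Σ Rᵢ Δtᵢ = 3.3 × 7.1 + 4 × 6.4 + 6.9 × 1.9
      = 23.43 + 25.6 + 13.11 = 62.1 mm.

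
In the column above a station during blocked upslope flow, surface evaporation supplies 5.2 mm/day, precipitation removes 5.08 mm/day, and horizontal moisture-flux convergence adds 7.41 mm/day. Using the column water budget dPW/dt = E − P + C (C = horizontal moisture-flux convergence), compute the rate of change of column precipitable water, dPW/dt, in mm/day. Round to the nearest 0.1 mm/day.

dPW/dt ≈ 7.5 mm/day

dPW/dt = E − P + C = 5.2 − 5.08 + (7.41) = 7.5 mm/day.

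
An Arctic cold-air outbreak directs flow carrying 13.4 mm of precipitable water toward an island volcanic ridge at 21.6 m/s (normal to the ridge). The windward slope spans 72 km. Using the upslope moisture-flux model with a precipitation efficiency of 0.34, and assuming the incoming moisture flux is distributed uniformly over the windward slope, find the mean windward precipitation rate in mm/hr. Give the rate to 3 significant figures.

R ≈ 4.92 mm/hr

Incoming column moisture flux per unit ridge length: F = V × PW = 21.6 × 13.4 = 289.44 mm·m/s.
Spread over the 72 km slope with efficiency ε = 0.34: R = ε·F/W = 0.34 × 289.44 / 72000 m = 1.367e-03 mm/s.
R = 1.367e-03 × 3600 = 4.92 mm/hr.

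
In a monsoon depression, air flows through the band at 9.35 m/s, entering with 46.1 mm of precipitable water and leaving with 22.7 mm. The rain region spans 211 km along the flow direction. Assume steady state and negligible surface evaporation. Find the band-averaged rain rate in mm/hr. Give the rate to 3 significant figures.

Column moisture flux per unit crosswind length is F = V × PW.
Inflow: F_in = 9.35 × 46.1 = 431.035 mm·m/s
Outflow: F_out = 9.35 × 22.7 = 212.245 mm·m/s
Steady-state rate R = (F_in − F_out)/L = (431.035 − 212.245) / 211000 m = 1.037e-03 mm/s.
R = 1.037e-03 × 3600 = 3.73 mm/hr.

R ≈ 3.73 mm/hr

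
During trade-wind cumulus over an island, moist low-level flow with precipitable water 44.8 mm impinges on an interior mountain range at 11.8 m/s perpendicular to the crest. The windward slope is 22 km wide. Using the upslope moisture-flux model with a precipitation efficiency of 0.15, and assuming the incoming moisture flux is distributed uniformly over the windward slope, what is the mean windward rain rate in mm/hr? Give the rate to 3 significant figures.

Incoming column moisture flux per unit ridge length: F = V × PW = 11.8 × 44.8 = 528.64 mm·m/s.
Spread over the 22 km slope with efficiency ε = 0.15: R = ε·F/W = 0.15 × 528.64 / 22000 m = 3.604e-03 mm/s.
R = 3.604e-03 × 3600 = 13.0 mm/hr.

R ≈ 13.0 mm/hr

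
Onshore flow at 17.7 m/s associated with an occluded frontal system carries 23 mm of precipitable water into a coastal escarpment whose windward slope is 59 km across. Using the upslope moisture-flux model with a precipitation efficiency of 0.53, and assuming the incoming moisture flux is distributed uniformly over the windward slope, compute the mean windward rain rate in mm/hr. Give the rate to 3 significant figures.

R ≈ 13.2 mm/hr

Incoming column moisture flux per unit ridge length: F = V × PW = 17.7 × 23 = 407.1 mm·m/s.
Spread over the 59 km slope with efficiency ε = 0.53: R = ε·F/W = 0.53 × 407.1 / 59000 m = 3.657e-03 mm/s.
R = 3.657e-03 × 3600 = 13.2 mm/hr.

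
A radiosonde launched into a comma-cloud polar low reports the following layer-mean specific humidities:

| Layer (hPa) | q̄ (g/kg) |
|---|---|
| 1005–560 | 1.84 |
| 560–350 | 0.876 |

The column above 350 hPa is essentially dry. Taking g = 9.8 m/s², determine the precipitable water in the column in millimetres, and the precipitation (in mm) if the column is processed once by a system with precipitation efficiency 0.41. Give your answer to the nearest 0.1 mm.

PW ≈ 10.2 mm; precipitation ≈ 4.2 mm

Precipitable water is the column-integrated vapour mass per unit area: PW = (1/g) Σ q̄ Δp, with q in kg/kg and Δp in Pa (1 kg/m² of water = 1 mm).
Layer 1005–560 hPa: Δp = 445 hPa = 44500 Pa, q̄ = 0.00184 kg/kg → 0.00184 × 44500 / 9.8 = 8.36 mm
Layer 560–350 hPa: Δp = 210 hPa = 21000 Pa, q̄ = 0.000876 kg/kg → 0.000876 × 21000 / 9.8 = 1.88 mm
PW = 8.36 + 1.88 = 10.24 ≈ 10.2 mm.
Precipitation = ε × PW = 0.41 × 10.2 = 4.2 mm.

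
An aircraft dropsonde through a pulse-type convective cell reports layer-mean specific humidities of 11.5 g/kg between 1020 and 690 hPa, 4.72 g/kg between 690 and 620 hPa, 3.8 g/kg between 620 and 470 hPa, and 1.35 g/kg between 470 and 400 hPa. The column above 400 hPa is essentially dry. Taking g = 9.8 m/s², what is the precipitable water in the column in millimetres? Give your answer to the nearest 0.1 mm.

PW ≈ 48.9 mm

Precipitable water is the column-integrated vapour mass per unit area: PW = (1/g) Σ q̄ Δp, with q in kg/kg and Δp in Pa (1 kg/m² of water = 1 mm).
Layer 1020–690 hPa: Δp = 330 hPa = 33000 Pa, q̄ = 0.0115 kg/kg → 0.0115 × 33000 / 9.8 = 38.72 mm
Layer 690–620 hPa: Δp = 70 hPa = 7000 Pa, q̄ = 0.00472 kg/kg → 0.00472 × 7000 / 9.8 = 3.37 mm
Layer 620–470 hPa: Δp = 150 hPa = 15000 Pa, q̄ = 0.0038 kg/kg → 0.0038 × 15000 / 9.8 = 5.82 mm
Layer 470–400 hPa: Δp = 70 hPa = 7000 Pa, q̄ = 0.00135 kg/kg → 0.00135 × 7000 / 9.8 = 0.96 mm
PW = 38.72 + 3.37 + 5.82 + 0.96 = 48.87 ≈ 48.9 mm.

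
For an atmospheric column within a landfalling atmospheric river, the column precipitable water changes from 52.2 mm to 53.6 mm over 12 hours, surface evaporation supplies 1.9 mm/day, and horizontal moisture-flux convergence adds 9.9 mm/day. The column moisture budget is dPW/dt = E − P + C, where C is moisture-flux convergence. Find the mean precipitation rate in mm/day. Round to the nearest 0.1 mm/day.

dPW/dt = (53.6 − 52.2) mm / (12/24 day) = +2.800 mm/day.
P = E + C − dPW/dt = 1.9 + (9.9) − (+2.800) = 9.0 mm/day.

P ≈ 9.0 mm/day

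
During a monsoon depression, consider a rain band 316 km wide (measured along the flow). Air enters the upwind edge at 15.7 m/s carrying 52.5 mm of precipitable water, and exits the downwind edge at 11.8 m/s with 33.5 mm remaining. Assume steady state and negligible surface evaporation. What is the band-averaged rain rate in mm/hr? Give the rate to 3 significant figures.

R ≈ 4.89 mm/hr

Column moisture flux per unit crosswind length is F = V × PW.
Inflow: F_in = 15.7 × 52.5 = 824.25 mm·m/s
Outflow: F_out = 11.8 × 33.5 = 395.3 mm·m/s
Steady-state rate R = (F_in − F_out)/L = (824.25 − 395.3) / 316000 m = 1.357e-03 mm/s.
R = 1.357e-03 × 3600 = 4.89 mm/hr.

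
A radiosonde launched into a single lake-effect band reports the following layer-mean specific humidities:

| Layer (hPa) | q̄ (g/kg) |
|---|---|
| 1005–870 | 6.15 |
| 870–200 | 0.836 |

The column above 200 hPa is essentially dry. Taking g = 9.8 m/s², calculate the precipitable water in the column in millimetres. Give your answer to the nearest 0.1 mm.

PW ≈ 14.2 mm

Precipitable water is the column-integrated vapour mass per unit area: PW = (1/g) Σ q̄ Δp, with q in kg/kg and Δp in Pa (1 kg/m² of water = 1 mm).
Layer 1005–870 hPa: Δp = 135 hPa = 13500 Pa, q̄ = 0.00615 kg/kg → 0.00615 × 13500 / 9.8 = 8.47 mm
Layer 870–200 hPa: Δp = 670 hPa = 67000 Pa, q̄ = 0.000836 kg/kg → 0.000836 × 67000 / 9.8 = 5.72 mm
PW = 8.47 + 5.72 = 14.19 ≈ 14.2 mm.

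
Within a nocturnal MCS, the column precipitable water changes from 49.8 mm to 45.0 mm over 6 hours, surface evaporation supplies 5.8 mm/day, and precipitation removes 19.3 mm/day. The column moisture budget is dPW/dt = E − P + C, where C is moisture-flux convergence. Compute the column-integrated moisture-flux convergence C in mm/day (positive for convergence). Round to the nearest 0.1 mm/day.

dPW/dt = (45.0 − 49.8) mm / (6/24 day) = -19.200 mm/day.
C = dPW/dt − E + P = (-19.200) − 5.8 + 19.3 = -5.7 mm/day.

C ≈ -5.7 mm/day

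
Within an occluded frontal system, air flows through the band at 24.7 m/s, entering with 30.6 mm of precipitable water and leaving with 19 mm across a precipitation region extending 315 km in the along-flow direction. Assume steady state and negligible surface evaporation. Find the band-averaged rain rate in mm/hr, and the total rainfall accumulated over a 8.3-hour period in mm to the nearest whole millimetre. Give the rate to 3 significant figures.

Column moisture flux per unit crosswind length is F = V × PW.
Inflow: F_in = 24.7 × 30.6 = 755.82 mm·m/s
Outflow: F_out = 24.7 × 19 = 469.3 mm·m/s
Steady-state rate R = (F_in − F_out)/L = (755.82 − 469.3) / 315000 m = 9.096e-04 mm/s.
R = 9.096e-04 × 3600 = 3.27 mm/hr.
Over 8.3 h: total = 3.27 × 8.3 = 27.141 ≈ 27 mm.

R ≈ 3.27 mm/hr; total ≈ 27 mm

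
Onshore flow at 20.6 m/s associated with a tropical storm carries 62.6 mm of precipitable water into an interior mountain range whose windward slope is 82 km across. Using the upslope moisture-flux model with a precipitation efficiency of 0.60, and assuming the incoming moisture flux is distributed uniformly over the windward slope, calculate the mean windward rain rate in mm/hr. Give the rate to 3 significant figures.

Incoming column moisture flux per unit ridge length: F = V × PW = 20.6 × 62.6 = 1289.56 mm·m/s.
Spread over the 82 km slope with efficiency ε = 0.60: R = ε·F/W = 0.60 × 1289.56 / 82000 m = 9.436e-03 mm/s.
R = 9.436e-03 × 3600 = 34.0 mm/hr.

R ≈ 34.0 mm/hr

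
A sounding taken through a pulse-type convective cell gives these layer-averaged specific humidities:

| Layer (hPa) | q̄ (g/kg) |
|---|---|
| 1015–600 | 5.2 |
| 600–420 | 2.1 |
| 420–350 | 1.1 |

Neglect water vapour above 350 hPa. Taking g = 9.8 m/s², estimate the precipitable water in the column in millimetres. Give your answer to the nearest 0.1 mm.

PW ≈ 26.7 mm

Precipitable water is the column-integrated vapour mass per unit area: PW = (1/g) Σ q̄ Δp, with q in kg/kg and Δp in Pa (1 kg/m² of water = 1 mm).
Layer 1015–600 hPa: Δp = 415 hPa = 41500 Pa, q̄ = 0.0052 kg/kg → 0.0052 × 41500 / 9.8 = 22.02 mm
Layer 600–420 hPa: Δp = 180 hPa = 18000 Pa, q̄ = 0.0021 kg/kg → 0.0021 × 18000 / 9.8 = 3.86 mm
Layer 420–350 hPa: Δp = 70 hPa = 7000 Pa, q̄ = 0.0011 kg/kg → 0.0011 × 7000 / 9.8 = 0.79 mm
PW = 22.02 + 3.86 + 0.79 = 26.67 ≈ 26.7 mm.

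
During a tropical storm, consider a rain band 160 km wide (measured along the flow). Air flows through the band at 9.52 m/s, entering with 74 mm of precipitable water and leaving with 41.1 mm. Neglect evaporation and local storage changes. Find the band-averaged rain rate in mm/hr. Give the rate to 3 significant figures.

R ≈ 7.05 mm/hr

Column moisture flux per unit crosswind length is F = V × PW.
Inflow: F_in = 9.52 × 74 = 704.48 mm·m/s
Outflow: F_out = 9.52 × 41.1 = 391.272 mm·m/s
Steady-state rate R = (F_in − F_out)/L = (704.48 − 391.272) / 160000 m = 1.958e-03 mm/s.
R = 1.958e-03 × 3600 = 7.05 mm/hr.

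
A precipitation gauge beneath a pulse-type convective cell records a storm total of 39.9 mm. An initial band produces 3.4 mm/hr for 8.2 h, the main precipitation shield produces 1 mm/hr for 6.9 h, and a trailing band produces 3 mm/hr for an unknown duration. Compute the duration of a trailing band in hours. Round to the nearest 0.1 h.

Known phases: 3.4 × 8.2 + 1 × 6.9 = 27.88 + 6.9 = 34.78 mm.
Remaining depth = 39.9 − 34.78 = 5.12 mm.
Duration = 5.12 / 3 = 1.7 h.

duration ≈ 1.7 h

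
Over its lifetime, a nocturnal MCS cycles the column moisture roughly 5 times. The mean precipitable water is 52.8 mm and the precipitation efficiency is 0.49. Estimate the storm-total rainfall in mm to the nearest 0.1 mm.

Each cycle deposits ε × PW = 0.49 × 52.8 = 25.872 mm.
Over 5 cycles: 5 × 25.872 = 129.4 mm.

rainfall ≈ 129.4 mm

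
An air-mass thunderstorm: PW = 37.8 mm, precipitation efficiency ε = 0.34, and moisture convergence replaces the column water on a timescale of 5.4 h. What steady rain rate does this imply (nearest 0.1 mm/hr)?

R ≈ 2.4 mm/hr

Each overturning extracts ε × PW = 0.34 × 37.8 = 12.852 mm.
Rate = ε·PW / τ = 12.852 / 5.4 h = 2.4 mm/hr.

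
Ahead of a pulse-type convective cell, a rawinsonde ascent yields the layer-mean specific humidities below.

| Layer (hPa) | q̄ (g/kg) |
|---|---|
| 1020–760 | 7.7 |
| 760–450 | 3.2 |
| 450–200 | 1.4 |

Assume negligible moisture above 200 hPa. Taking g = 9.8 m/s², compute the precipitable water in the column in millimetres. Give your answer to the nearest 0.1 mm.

PW ≈ 34.1 mm

Precipitable water is the column-integrated vapour mass per unit area: PW = (1/g) Σ q̄ Δp, with q in kg/kg and Δp in Pa (1 kg/m² of water = 1 mm).
Layer 1020–760 hPa: Δp = 260 hPa = 26000 Pa, q̄ = 0.0077 kg/kg → 0.0077 × 26000 / 9.8 = 20.43 mm
Layer 760–450 hPa: Δp = 310 hPa = 31000 Pa, q̄ = 0.0032 kg/kg → 0.0032 × 31000 / 9.8 = 10.12 mm
Layer 450–200 hPa: Δp = 250 hPa = 25000 Pa, q̄ = 0.0014 kg/kg → 0.0014 × 25000 / 9.8 = 3.57 mm
PW = 20.43 + 10.12 + 3.57 = 34.12 ≈ 34.1 mm.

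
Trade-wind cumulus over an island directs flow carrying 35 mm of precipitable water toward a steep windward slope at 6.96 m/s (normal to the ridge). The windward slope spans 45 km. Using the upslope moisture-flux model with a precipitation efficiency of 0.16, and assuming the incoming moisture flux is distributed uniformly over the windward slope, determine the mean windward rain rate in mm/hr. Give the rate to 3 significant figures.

R ≈ 3.12 mm/hr

Incoming column moisture flux per unit ridge length: F = V × PW = 6.96 × 35 = 243.6 mm·m/s.
Spread over the 45 km slope with efficiency ε = 0.16: R = ε·F/W = 0.16 × 243.6 / 45000 m = 8.661e-04 mm/s.
R = 8.661e-04 × 3600 = 3.12 mm/hr.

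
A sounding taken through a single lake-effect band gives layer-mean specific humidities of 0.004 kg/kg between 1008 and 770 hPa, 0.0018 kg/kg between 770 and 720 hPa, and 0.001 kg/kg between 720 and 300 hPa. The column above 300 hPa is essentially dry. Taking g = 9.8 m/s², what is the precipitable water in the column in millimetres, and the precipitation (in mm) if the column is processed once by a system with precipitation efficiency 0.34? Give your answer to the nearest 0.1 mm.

PW ≈ 14.9 mm; precipitation ≈ 5.1 mm

Precipitable water is the column-integrated vapour mass per unit area: PW = (1/g) Σ q̄ Δp, with q in kg/kg and Δp in Pa (1 kg/m² of water = 1 mm).
Layer 1008–770 hPa: Δp = 238 hPa = 23800 Pa, q̄ = 0.004 kg/kg → 0.004 × 23800 / 9.8 = 9.71 mm
Layer 770–720 hPa: Δp = 50 hPa = 5000 Pa, q̄ = 0.0018 kg/kg → 0.0018 × 5000 / 9.8 = 0.92 mm
Layer 720–300 hPa: Δp = 420 hPa = 42000 Pa, q̄ = 0.001 kg/kg → 0.001 × 42000 / 9.8 = 4.29 mm
PW = 9.71 + 0.92 + 4.29 = 14.92 ≈ 14.9 mm.
Precipitation = ε × PW = 0.34 × 14.9 = 5.1 mm.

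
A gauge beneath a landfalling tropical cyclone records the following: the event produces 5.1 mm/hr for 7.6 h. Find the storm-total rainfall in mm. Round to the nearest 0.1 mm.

Total = Σ Rᵢ Δtᵢ = 5.1 × 7.6
      = 38.76 = 38.8 mm.

total ≈ 38.8 mm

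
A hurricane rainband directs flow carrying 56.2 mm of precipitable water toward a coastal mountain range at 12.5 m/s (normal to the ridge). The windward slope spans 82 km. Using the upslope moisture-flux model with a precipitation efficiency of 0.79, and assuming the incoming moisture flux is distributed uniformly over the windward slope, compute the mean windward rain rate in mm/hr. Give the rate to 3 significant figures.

Incoming column moisture flux per unit ridge length: F = V × PW = 12.5 × 56.2 = 702.5 mm·m/s.
Spread over the 82 km slope with efficiency ε = 0.79: R = ε·F/W = 0.79 × 702.5 / 82000 m = 6.768e-03 mm/s.
R = 6.768e-03 × 3600 = 24.4 mm/hr.

R ≈ 24.4 mm/hr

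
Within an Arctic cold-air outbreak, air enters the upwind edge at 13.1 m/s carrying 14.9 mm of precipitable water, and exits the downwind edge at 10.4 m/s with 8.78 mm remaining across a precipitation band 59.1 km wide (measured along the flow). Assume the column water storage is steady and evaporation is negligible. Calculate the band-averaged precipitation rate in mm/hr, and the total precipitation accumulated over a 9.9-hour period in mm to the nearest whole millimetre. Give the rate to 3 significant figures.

Column moisture flux per unit crosswind length is F = V × PW.
Inflow: F_in = 13.1 × 14.9 = 195.19 mm·m/s
Outflow: F_out = 10.4 × 8.78 = 91.312 mm·m/s
Steady-state rate R = (F_in − F_out)/L = (195.19 − 91.312) / 59100 m = 1.758e-03 mm/s.
R = 1.758e-03 × 3600 = 6.33 mm/hr.
Over 9.9 h: total = 6.33 × 9.9 = 62.667 ≈ 63 mm.

R ≈ 6.33 mm/hr; total ≈ 63 mm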